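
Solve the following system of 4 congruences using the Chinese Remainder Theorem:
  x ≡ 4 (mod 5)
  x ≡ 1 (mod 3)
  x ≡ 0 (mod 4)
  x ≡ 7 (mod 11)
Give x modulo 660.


Product of moduli M = 5 · 3 · 4 · 11 = 660.
Merge one congruence at a time:
  Start: x ≡ 4 (mod 5).
  Combine with x ≡ 1 (mod 3); new modulus lcm = 15.
    Write x = 4 + 5·t and substitute into x ≡ 1 (mod 3): 5·t ≡ 1 − 4 = -3 (mod 3).
    Reduce coefficients mod 3: 2·t ≡ 0 (mod 3).
    The inverse of 2 mod 3 is 2 (since 2·2 = 4 = 1·3 + 1), so t ≡ 2·0 = 0 ≡ 0 (mod 3).
    Then x = 4 + 5·0 = 4, valid modulo lcm(5, 3) = 15: x ≡ 4 (mod 15).
  Combine with x ≡ 0 (mod 4); new modulus lcm = 60.
    Write x = 4 + 15·t and substitute into x ≡ 0 (mod 4): 15·t ≡ 0 − 4 = -4 (mod 4).
    Reduce coefficients mod 4: 3·t ≡ 0 (mod 4).
    The inverse of 3 mod 4 is 3 (since 3·3 = 9 = 2·4 + 1), so t ≡ 3·0 = 0 ≡ 0 (mod 4).
    Then x = 4 + 15·0 = 4, valid modulo lcm(15, 4) = 60: x ≡ 4 (mod 60).
  Combine with x ≡ 7 (mod 11); new modulus lcm = 660.
    Write x = 4 + 60·t and substitute into x ≡ 7 (mod 11): 60·t ≡ 7 − 4 = 3 (mod 11).
    Reduce coefficients mod 11: 5·t ≡ 3 (mod 11).
    The inverse of 5 mod 11 is 9 (since 5·9 = 45 = 4·11 + 1), so t ≡ 9·3 = 27 ≡ 5 (mod 11).
    Then x = 4 + 60·5 = 304, valid modulo lcm(60, 11) = 660: x ≡ 304 (mod 660).
Verify against each original: 304 mod 5 = 4, 304 mod 3 = 1, 304 mod 4 = 0, 304 mod 11 = 7.

x ≡ 304 (mod 660).


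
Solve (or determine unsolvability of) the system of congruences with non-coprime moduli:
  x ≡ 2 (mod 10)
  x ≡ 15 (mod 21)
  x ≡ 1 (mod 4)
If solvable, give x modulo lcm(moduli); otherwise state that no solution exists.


Moduli 10, 21, 4 are not pairwise coprime, so CRT works modulo lcm(m_i) when all pairwise compatibility conditions hold.
Pairwise compatibility: gcd(m_i, m_j) must divide a_i - a_j for every pair.
Merge one congruence at a time:
  Start: x ≡ 2 (mod 10).
  Combine with x ≡ 15 (mod 21): gcd(10, 21) = 1; 15 - 2 = 13, which IS divisible by 1, so compatible.
    Write x = 2 + 10·t and substitute into x ≡ 15 (mod 21): 10·t ≡ 15 − 2 = 13 (mod 21).
    The inverse of 10 mod 21 is 19 (since 10·19 = 190 = 9·21 + 1), so t ≡ 19·13 = 247 ≡ 16 (mod 21).
    Then x = 2 + 10·16 = 162, valid modulo lcm(10, 21) = 210: x ≡ 162 (mod 210).
  Combine with x ≡ 1 (mod 4): gcd(210, 4) = 2, and 1 - 162 = -161 is NOT divisible by 2.
    ⇒ system is inconsistent (no integer solution).

No solution (the system is inconsistent).


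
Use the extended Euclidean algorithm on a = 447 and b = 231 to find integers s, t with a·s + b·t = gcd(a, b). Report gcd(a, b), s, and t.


Euclidean algorithm on (447, 231) — divide until remainder is 0:
  447 = 1 · 231 + 216
  231 = 1 · 216 + 15
  216 = 14 · 15 + 6
  15 = 2 · 6 + 3
  6 = 2 · 3 + 0
gcd(447, 231) = 3.
Track Bezout coefficients alongside the remainders: start with r₀ = 447 = a·1 + b·0 (s = 1, t = 0) and r₁ = 231 = a·0 + b·1 (s = 0, t = 1); each new remainder r_{k+1} = r_{k-1} − q_k·r_k inherits s_{k+1} = s_{k-1} − q_k·s_k, t_{k+1} = t_{k-1} − q_k·t_k, so r_k = a·s_k + b·t_k at every step:
  q = 1: r = 216, s = 1 − 1·0 = 1, t = 0 − 1·1 = -1  (check: 447·1 + 231·(-1) = 216)
  q = 1: r = 15, s = 0 − 1·1 = -1, t = 1 − 1·(-1) = 2  (check: 447·(-1) + 231·2 = 15)
  q = 14: r = 6, s = 1 − 14·(-1) = 15, t = -1 − 14·2 = -29  (check: 447·15 + 231·(-29) = 6)
  q = 2: r = 3, s = -1 − 2·15 = -31, t = 2 − 2·(-29) = 60  (check: 447·(-31) + 231·60 = 3)
The row with r = 3 (the gcd) gives the Bezout coefficients s = -31, t = 60.
Result: 447 · (-31) + 231 · (60) = 3.

gcd(447, 231) = 3; s = -31, t = 60 (check: 447·(-31) + 231·60 = 3).


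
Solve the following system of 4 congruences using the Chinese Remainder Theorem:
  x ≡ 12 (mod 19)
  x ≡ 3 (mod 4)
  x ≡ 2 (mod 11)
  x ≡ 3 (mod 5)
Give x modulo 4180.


Product of moduli M = 19 · 4 · 11 · 5 = 4180.
Merge one congruence at a time:
  Start: x ≡ 12 (mod 19).
  Combine with x ≡ 3 (mod 4); new modulus lcm = 76.
    Write x = 12 + 19·t and substitute into x ≡ 3 (mod 4): 19·t ≡ 3 − 12 = -9 (mod 4).
    Reduce coefficients mod 4: 3·t ≡ 3 (mod 4).
    The inverse of 3 mod 4 is 3 (since 3·3 = 9 = 2·4 + 1), so t ≡ 3·3 = 9 ≡ 1 (mod 4).
    Then x = 12 + 19·1 = 31, valid modulo lcm(19, 4) = 76: x ≡ 31 (mod 76).
  Combine with x ≡ 2 (mod 11); new modulus lcm = 836.
    Write x = 31 + 76·t and substitute into x ≡ 2 (mod 11): 76·t ≡ 2 − 31 = -29 (mod 11).
    Reduce coefficients mod 11: 10·t ≡ 4 (mod 11).
    The inverse of 10 mod 11 is 10 (since 10·10 = 100 = 9·11 + 1), so t ≡ 10·4 = 40 ≡ 7 (mod 11).
    Then x = 31 + 76·7 = 563, valid modulo lcm(76, 11) = 836: x ≡ 563 (mod 836).
  Combine with x ≡ 3 (mod 5); new modulus lcm = 4180.
    Write x = 563 + 836·t and substitute into x ≡ 3 (mod 5): 836·t ≡ 3 − 563 = -560 (mod 5).
    Reduce coefficients mod 5: 1·t ≡ 0 (mod 5).
    So t ≡ 0 (mod 5).
    Then x = 563 + 836·0 = 563, valid modulo lcm(836, 5) = 4180: x ≡ 563 (mod 4180).
Verify against each original: 563 mod 19 = 12, 563 mod 4 = 3, 563 mod 11 = 2, 563 mod 5 = 3.

x ≡ 563 (mod 4180).


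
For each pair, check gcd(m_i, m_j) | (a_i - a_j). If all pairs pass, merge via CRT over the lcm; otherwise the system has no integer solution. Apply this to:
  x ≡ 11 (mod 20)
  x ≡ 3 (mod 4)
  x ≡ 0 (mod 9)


Moduli 20, 4, 9 are not pairwise coprime, so CRT works modulo lcm(m_i) when all pairwise compatibility conditions hold.
Pairwise compatibility: gcd(m_i, m_j) must divide a_i - a_j for every pair.
Merge one congruence at a time:
  Start: x ≡ 11 (mod 20).
  Combine with x ≡ 3 (mod 4): gcd(20, 4) = 4; 3 - 11 = -8, which IS divisible by 4, so compatible.
    Write x = 11 + 20·t and substitute into x ≡ 3 (mod 4): 20·t ≡ 3 − 11 = -8 (mod 4).
    Divide the congruence (and modulus) by g = 4: 5·t ≡ -2 (mod 1).
    Modulo 1 every t works; take t = 0.
    Then x = 11 + 20·0 = 11, valid modulo lcm(20, 4) = 20: x ≡ 11 (mod 20).
  Combine with x ≡ 0 (mod 9): gcd(20, 9) = 1; 0 - 11 = -11, which IS divisible by 1, so compatible.
    Write x = 11 + 20·t and substitute into x ≡ 0 (mod 9): 20·t ≡ 0 − 11 = -11 (mod 9).
    Reduce coefficients mod 9: 2·t ≡ 7 (mod 9).
    The inverse of 2 mod 9 is 5 (since 2·5 = 10 = 1·9 + 1), so t ≡ 5·7 = 35 ≡ 8 (mod 9).
    Then x = 11 + 20·8 = 171, valid modulo lcm(20, 9) = 180: x ≡ 171 (mod 180).
Verify: 171 mod 20 = 11, 171 mod 4 = 3, 171 mod 9 = 0.

x ≡ 171 (mod 180).


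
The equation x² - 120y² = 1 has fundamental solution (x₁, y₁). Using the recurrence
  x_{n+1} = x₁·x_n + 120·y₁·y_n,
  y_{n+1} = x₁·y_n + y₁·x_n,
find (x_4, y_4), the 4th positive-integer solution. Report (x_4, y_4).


Step 1: Find the fundamental solution (x₁, y₁) of x² - 120y² = 1.
  Expand √120 as a continued fraction. a₀ = ⌊√120⌋ = 10; iterate m_{k+1} = d_k·a_k − m_k, d_{k+1} = (120 − m_{k+1}²)/d_k, a_{k+1} = ⌊(a₀ + m_{k+1})/d_{k+1}⌋ (starting m₀ = 0, d₀ = 1), with convergents p_k = a_k·p_{k-1} + p_{k-2}, q_k = a_k·q_{k-1} + q_{k-2} (p₋₁ = 1, q₋₁ = 0):
  k = 0: a₀ = 10; p₀/q₀ = 10/1; p₀² − 120·q₀² = 100 − 120 = -20.
  k = 1: m = 10, d = 20, a = ⌊(10 + 10)/20⌋ = 1; p/q = (1·10 + 1)/(1·1 + 0) = 11/1; p² − 120·q² = 121 − 120 = 1.
  The first convergent with p² − 120·q² = 1 gives the fundamental solution (x₁, y₁) = (11, 1).
Step 2: Apply the recurrence (x_{n+1}, y_{n+1}) = (x₁x_n + 120y₁y_n, x₁y_n + y₁x_n) repeatedly.
  From (x_1, y_1) = (11, 1): x_2 = 11·11 + 120·1·1 = 241; y_2 = 11·1 + 1·11 = 22.
  From (x_2, y_2) = (241, 22): x_3 = 11·241 + 120·1·22 = 5291; y_3 = 11·22 + 1·241 = 483.
  From (x_3, y_3) = (5291, 483): x_4 = 11·5291 + 120·1·483 = 116161; y_4 = 11·483 + 1·5291 = 10604.
Step 3: Verify x_4² - 120·y_4² = 13493377921 - 13493377920 = 1 (should be 1). ✓

(x_1, y_1) = (11, 1); (x_4, y_4) = (116161, 10604).


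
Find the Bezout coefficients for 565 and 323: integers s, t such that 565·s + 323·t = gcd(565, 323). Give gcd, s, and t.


Euclidean algorithm on (565, 323) — divide until remainder is 0:
  565 = 1 · 323 + 242
  323 = 1 · 242 + 81
  242 = 2 · 81 + 80
  81 = 1 · 80 + 1
  80 = 80 · 1 + 0
gcd(565, 323) = 1.
Track Bezout coefficients alongside the remainders: start with r₀ = 565 = a·1 + b·0 (s = 1, t = 0) and r₁ = 323 = a·0 + b·1 (s = 0, t = 1); each new remainder r_{k+1} = r_{k-1} − q_k·r_k inherits s_{k+1} = s_{k-1} − q_k·s_k, t_{k+1} = t_{k-1} − q_k·t_k, so r_k = a·s_k + b·t_k at every step:
  q = 1: r = 242, s = 1 − 1·0 = 1, t = 0 − 1·1 = -1  (check: 565·1 + 323·(-1) = 242)
  q = 1: r = 81, s = 0 − 1·1 = -1, t = 1 − 1·(-1) = 2  (check: 565·(-1) + 323·2 = 81)
  q = 2: r = 80, s = 1 − 2·(-1) = 3, t = -1 − 2·2 = -5  (check: 565·3 + 323·(-5) = 80)
  q = 1: r = 1, s = -1 − 1·3 = -4, t = 2 − 1·(-5) = 7  (check: 565·(-4) + 323·7 = 1)
The row with r = 1 (the gcd) gives the Bezout coefficients s = -4, t = 7.
Result: 565 · (-4) + 323 · (7) = 1.

gcd(565, 323) = 1; s = -4, t = 7 (check: 565·(-4) + 323·7 = 1).


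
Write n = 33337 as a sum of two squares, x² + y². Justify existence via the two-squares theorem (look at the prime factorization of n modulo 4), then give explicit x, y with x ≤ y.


Step 1: Factor n = 33337 = 17 · 37 · 53.
Step 2: Check the mod-4 condition on each prime factor: 17 ≡ 1 (mod 4), exponent 1; 37 ≡ 1 (mod 4), exponent 1; 53 ≡ 1 (mod 4), exponent 1.
All primes ≡ 3 (mod 4) appear to even exponent (or don't appear), so by the two-squares theorem n IS expressible as a sum of two squares.
Step 3: Build a representation. Here n = 17 · 37 · 53 is a product of primes ≡ 1 (mod 4). Each prime p ≡ 1 (mod 4) is itself a sum of two squares; find a² by testing p − a² for a perfect square:
  17: 17 − 1² = 16 = 4² ⇒ 17 = 1² + 4².
  37: 37 − 1² = 36 = 6² ⇒ 37 = 1² + 6².
  53: 53 − 1² = 52, 53 − 2² = 49 = 7² ⇒ 53 = 2² + 7².
  Combine using the Brahmagupta–Fibonacci identity (a² + b²)(c² + d²) = (ac − bd)² + (ad + bc)² = (ac + bd)² + (ad − bc)²:
  17 · 37 = 629: from (1² + 4²)(1² + 6²), take (1·1 − 4·6, 1·6 + 4·1) = (1 − 24, 6 + 4) = (-23, 10); dropping signs (only squares matter) gives (23, 10); check 23² + 10² = 529 + 100 = 629 ✓.
  629 · 53 = 33337: from (23² + 10²)(2² + 7²), take (23·2 − 10·7, 23·7 + 10·2) = (46 − 70, 161 + 20) = (-24, 181); dropping signs (only squares matter) gives (24, 181); check 24² + 181² = 576 + 32761 = 33337 ✓.
Step 4: Order so x ≤ y and verify: 24² + 181² = 576 + 32761 = 33337 = n. ✓

n = 33337 = 24² + 181² (one valid representation with x ≤ y).


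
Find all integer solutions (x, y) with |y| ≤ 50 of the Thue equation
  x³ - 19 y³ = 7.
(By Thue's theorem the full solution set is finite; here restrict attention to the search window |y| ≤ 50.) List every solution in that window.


The equation is x³ - 19y³ = 7. For fixed y, x³ = 19·y³ + 7, so a solution requires the RHS to be a perfect cube.
Strategy: iterate y from -50 to 50, compute RHS = 19·y³ + 7, and check whether it is a (positive or negative) perfect cube.
Check small values of y:
  y = 0: RHS = 7 is not a perfect cube.
  y = 1: RHS = 26 is not a perfect cube.
  y = -1: RHS = -12 is not a perfect cube.
  y = 2: RHS = 159 is not a perfect cube.
  y = -2: RHS = -145 is not a perfect cube.
  y = 3: RHS = 520 is not a perfect cube.
  y = -3: RHS = -506 is not a perfect cube.
Continuing the search up to |y| = 50 finds no solutions either.
No (x, y) in the scanned range satisfies the equation.

No integer solutions with |y| ≤ 50.


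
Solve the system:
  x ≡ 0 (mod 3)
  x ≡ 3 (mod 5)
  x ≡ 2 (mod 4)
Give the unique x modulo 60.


Moduli 3, 5, 4 are pairwise coprime; by CRT there is a unique solution modulo M = 3 · 5 · 4 = 60.
Solve pairwise, accumulating the modulus:
  Start with x ≡ 0 (mod 3).
  Combine with x ≡ 3 (mod 5): since gcd(3, 5) = 1, we get a unique residue mod 15.
    Write x = 0 + 3·t and substitute into x ≡ 3 (mod 5): 3·t ≡ 3 − 0 = 3 (mod 5).
    The inverse of 3 mod 5 is 2 (since 3·2 = 6 = 1·5 + 1), so t ≡ 2·3 = 6 ≡ 1 (mod 5).
    Then x = 0 + 3·1 = 3, valid modulo lcm(3, 5) = 15: x ≡ 3 (mod 15).
  Combine with x ≡ 2 (mod 4): since gcd(15, 4) = 1, we get a unique residue mod 60.
    Write x = 3 + 15·t and substitute into x ≡ 2 (mod 4): 15·t ≡ 2 − 3 = -1 (mod 4).
    Reduce coefficients mod 4: 3·t ≡ 3 (mod 4).
    The inverse of 3 mod 4 is 3 (since 3·3 = 9 = 2·4 + 1), so t ≡ 3·3 = 9 ≡ 1 (mod 4).
    Then x = 3 + 15·1 = 18, valid modulo lcm(15, 4) = 60: x ≡ 18 (mod 60).
Verify: 18 mod 3 = 0 ✓, 18 mod 5 = 3 ✓, 18 mod 4 = 2 ✓.

x ≡ 18 (mod 60).


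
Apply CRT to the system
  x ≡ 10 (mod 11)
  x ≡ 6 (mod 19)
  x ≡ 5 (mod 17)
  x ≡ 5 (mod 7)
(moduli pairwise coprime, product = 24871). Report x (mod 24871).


Product of moduli M = 11 · 19 · 17 · 7 = 24871.
Merge one congruence at a time:
  Start: x ≡ 10 (mod 11).
  Combine with x ≡ 6 (mod 19); new modulus lcm = 209.
    Write x = 10 + 11·t and substitute into x ≡ 6 (mod 19): 11·t ≡ 6 − 10 = -4 (mod 19).
    Reduce coefficients mod 19: 11·t ≡ 15 (mod 19).
    The inverse of 11 mod 19 is 7 (since 11·7 = 77 = 4·19 + 1), so t ≡ 7·15 = 105 ≡ 10 (mod 19).
    Then x = 10 + 11·10 = 120, valid modulo lcm(11, 19) = 209: x ≡ 120 (mod 209).
  Combine with x ≡ 5 (mod 17); new modulus lcm = 3553.
    Write x = 120 + 209·t and substitute into x ≡ 5 (mod 17): 209·t ≡ 5 − 120 = -115 (mod 17).
    Reduce coefficients mod 17: 5·t ≡ 4 (mod 17).
    The inverse of 5 mod 17 is 7 (since 5·7 = 35 = 2·17 + 1), so t ≡ 7·4 = 28 ≡ 11 (mod 17).
    Then x = 120 + 209·11 = 2419, valid modulo lcm(209, 17) = 3553: x ≡ 2419 (mod 3553).
  Combine with x ≡ 5 (mod 7); new modulus lcm = 24871.
    Write x = 2419 + 3553·t and substitute into x ≡ 5 (mod 7): 3553·t ≡ 5 − 2419 = -2414 (mod 7).
    Reduce coefficients mod 7: 4·t ≡ 1 (mod 7).
    The inverse of 4 mod 7 is 2 (since 4·2 = 8 = 1·7 + 1), so t ≡ 2·1 = 2 ≡ 2 (mod 7).
    Then x = 2419 + 3553·2 = 9525, valid modulo lcm(3553, 7) = 24871: x ≡ 9525 (mod 24871).
Verify against each original: 9525 mod 11 = 10, 9525 mod 19 = 6, 9525 mod 17 = 5, 9525 mod 7 = 5.

x ≡ 9525 (mod 24871).


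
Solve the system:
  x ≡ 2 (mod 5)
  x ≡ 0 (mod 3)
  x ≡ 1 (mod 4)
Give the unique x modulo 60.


Moduli 5, 3, 4 are pairwise coprime; by CRT there is a unique solution modulo M = 5 · 3 · 4 = 60.
Solve pairwise, accumulating the modulus:
  Start with x ≡ 2 (mod 5).
  Combine with x ≡ 0 (mod 3): since gcd(5, 3) = 1, we get a unique residue mod 15.
    Write x = 2 + 5·t and substitute into x ≡ 0 (mod 3): 5·t ≡ 0 − 2 = -2 (mod 3).
    Reduce coefficients mod 3: 2·t ≡ 1 (mod 3).
    The inverse of 2 mod 3 is 2 (since 2·2 = 4 = 1·3 + 1), so t ≡ 2·1 = 2 ≡ 2 (mod 3).
    Then x = 2 + 5·2 = 12, valid modulo lcm(5, 3) = 15: x ≡ 12 (mod 15).
  Combine with x ≡ 1 (mod 4): since gcd(15, 4) = 1, we get a unique residue mod 60.
    Write x = 12 + 15·t and substitute into x ≡ 1 (mod 4): 15·t ≡ 1 − 12 = -11 (mod 4).
    Reduce coefficients mod 4: 3·t ≡ 1 (mod 4).
    The inverse of 3 mod 4 is 3 (since 3·3 = 9 = 2·4 + 1), so t ≡ 3·1 = 3 ≡ 3 (mod 4).
    Then x = 12 + 15·3 = 57, valid modulo lcm(15, 4) = 60: x ≡ 57 (mod 60).
Verify: 57 mod 5 = 2 ✓, 57 mod 3 = 0 ✓, 57 mod 4 = 1 ✓.

x ≡ 57 (mod 60).


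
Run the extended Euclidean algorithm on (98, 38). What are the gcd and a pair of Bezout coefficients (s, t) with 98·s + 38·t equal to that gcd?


Euclidean algorithm on (98, 38) — divide until remainder is 0:
  98 = 2 · 38 + 22
  38 = 1 · 22 + 16
  22 = 1 · 16 + 6
  16 = 2 · 6 + 4
  6 = 1 · 4 + 2
  4 = 2 · 2 + 0
gcd(98, 38) = 2.
Track Bezout coefficients alongside the remainders: start with r₀ = 98 = a·1 + b·0 (s = 1, t = 0) and r₁ = 38 = a·0 + b·1 (s = 0, t = 1); each new remainder r_{k+1} = r_{k-1} − q_k·r_k inherits s_{k+1} = s_{k-1} − q_k·s_k, t_{k+1} = t_{k-1} − q_k·t_k, so r_k = a·s_k + b·t_k at every step:
  q = 2: r = 22, s = 1 − 2·0 = 1, t = 0 − 2·1 = -2  (check: 98·1 + 38·(-2) = 22)
  q = 1: r = 16, s = 0 − 1·1 = -1, t = 1 − 1·(-2) = 3  (check: 98·(-1) + 38·3 = 16)
  q = 1: r = 6, s = 1 − 1·(-1) = 2, t = -2 − 1·3 = -5  (check: 98·2 + 38·(-5) = 6)
  q = 2: r = 4, s = -1 − 2·2 = -5, t = 3 − 2·(-5) = 13  (check: 98·(-5) + 38·13 = 4)
  q = 1: r = 2, s = 2 − 1·(-5) = 7, t = -5 − 1·13 = -18  (check: 98·7 + 38·(-18) = 2)
The row with r = 2 (the gcd) gives the Bezout coefficients s = 7, t = -18.
Result: 98 · (7) + 38 · (-18) = 2.

gcd(98, 38) = 2; s = 7, t = -18 (check: 98·7 + 38·(-18) = 2).


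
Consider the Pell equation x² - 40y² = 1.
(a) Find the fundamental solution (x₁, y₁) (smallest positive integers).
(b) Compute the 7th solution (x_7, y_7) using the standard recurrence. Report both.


Step 1: Find the fundamental solution (x₁, y₁) of x² - 40y² = 1.
  Expand √40 as a continued fraction. a₀ = ⌊√40⌋ = 6; iterate m_{k+1} = d_k·a_k − m_k, d_{k+1} = (40 − m_{k+1}²)/d_k, a_{k+1} = ⌊(a₀ + m_{k+1})/d_{k+1}⌋ (starting m₀ = 0, d₀ = 1), with convergents p_k = a_k·p_{k-1} + p_{k-2}, q_k = a_k·q_{k-1} + q_{k-2} (p₋₁ = 1, q₋₁ = 0):
  k = 0: a₀ = 6; p₀/q₀ = 6/1; p₀² − 40·q₀² = 36 − 40 = -4.
  k = 1: m = 6, d = 4, a = ⌊(6 + 6)/4⌋ = 3; p/q = (3·6 + 1)/(3·1 + 0) = 19/3; p² − 40·q² = 361 − 360 = 1.
  The first convergent with p² − 40·q² = 1 gives the fundamental solution (x₁, y₁) = (19, 3).
Step 2: Apply the recurrence (x_{n+1}, y_{n+1}) = (x₁x_n + 40y₁y_n, x₁y_n + y₁x_n) repeatedly.
  From (x_1, y_1) = (19, 3): x_2 = 19·19 + 40·3·3 = 721; y_2 = 19·3 + 3·19 = 114.
  From (x_2, y_2) = (721, 114): x_3 = 19·721 + 40·3·114 = 27379; y_3 = 19·114 + 3·721 = 4329.
  From (x_3, y_3) = (27379, 4329): x_4 = 19·27379 + 40·3·4329 = 1039681; y_4 = 19·4329 + 3·27379 = 164388.
  From (x_4, y_4) = (1039681, 164388): x_5 = 19·1039681 + 40·3·164388 = 39480499; y_5 = 19·164388 + 3·1039681 = 6242415.
  From (x_5, y_5) = (39480499, 6242415): x_6 = 19·39480499 + 40·3·6242415 = 1499219281; y_6 = 19·6242415 + 3·39480499 = 237047382.
  From (x_6, y_6) = (1499219281, 237047382): x_7 = 19·1499219281 + 40·3·237047382 = 56930852179; y_7 = 19·237047382 + 3·1499219281 = 9001558101.
Step 3: Verify x_7² - 40·y_7² = 3241121929827149048041 - 3241121929827149048040 = 1 (should be 1). ✓

(x_1, y_1) = (19, 3); (x_7, y_7) = (56930852179, 9001558101).


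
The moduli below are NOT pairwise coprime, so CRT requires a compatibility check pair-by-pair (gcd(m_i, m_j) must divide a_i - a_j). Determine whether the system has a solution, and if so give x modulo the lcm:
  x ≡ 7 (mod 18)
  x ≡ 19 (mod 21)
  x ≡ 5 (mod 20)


Moduli 18, 21, 20 are not pairwise coprime, so CRT works modulo lcm(m_i) when all pairwise compatibility conditions hold.
Pairwise compatibility: gcd(m_i, m_j) must divide a_i - a_j for every pair.
Merge one congruence at a time:
  Start: x ≡ 7 (mod 18).
  Combine with x ≡ 19 (mod 21): gcd(18, 21) = 3; 19 - 7 = 12, which IS divisible by 3, so compatible.
    Write x = 7 + 18·t and substitute into x ≡ 19 (mod 21): 18·t ≡ 19 − 7 = 12 (mod 21).
    Divide the congruence (and modulus) by g = 3: 6·t ≡ 4 (mod 7).
    The inverse of 6 mod 7 is 6 (since 6·6 = 36 = 5·7 + 1), so t ≡ 6·4 = 24 ≡ 3 (mod 7).
    Then x = 7 + 18·3 = 61, valid modulo lcm(18, 21) = 126: x ≡ 61 (mod 126).
  Combine with x ≡ 5 (mod 20): gcd(126, 20) = 2; 5 - 61 = -56, which IS divisible by 2, so compatible.
    Write x = 61 + 126·t and substitute into x ≡ 5 (mod 20): 126·t ≡ 5 − 61 = -56 (mod 20).
    Divide the congruence (and modulus) by g = 2: 63·t ≡ -28 (mod 10).
    Reduce coefficients mod 10: 3·t ≡ 2 (mod 10).
    The inverse of 3 mod 10 is 7 (since 3·7 = 21 = 2·10 + 1), so t ≡ 7·2 = 14 ≡ 4 (mod 10).
    Then x = 61 + 126·4 = 565, valid modulo lcm(126, 20) = 1260: x ≡ 565 (mod 1260).
Verify: 565 mod 18 = 7, 565 mod 21 = 19, 565 mod 20 = 5.

x ≡ 565 (mod 1260).


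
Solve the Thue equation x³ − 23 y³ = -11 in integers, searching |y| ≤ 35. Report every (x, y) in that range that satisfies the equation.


The equation is x³ - 23y³ = -11. For fixed y, x³ = 23·y³ − 11, so a solution requires the RHS to be a perfect cube.
Strategy: iterate y from -35 to 35, compute RHS = 23·y³ − 11, and check whether it is a (positive or negative) perfect cube.
Check small values of y:
  y = 0: RHS = -11 is not a perfect cube.
  y = 1: RHS = 12 is not a perfect cube.
  y = -1: RHS = -34 is not a perfect cube.
  y = 2: RHS = 173 is not a perfect cube.
  y = -2: RHS = -195 is not a perfect cube.
  y = 3: RHS = 610 is not a perfect cube.
  y = -3: RHS = -632 is not a perfect cube.
Continuing the search up to |y| = 35 finds no solutions either.
No (x, y) in the scanned range satisfies the equation.

No integer solutions with |y| ≤ 35.


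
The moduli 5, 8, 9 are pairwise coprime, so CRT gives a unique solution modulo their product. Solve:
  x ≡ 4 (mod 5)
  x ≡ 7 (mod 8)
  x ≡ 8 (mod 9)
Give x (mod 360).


Moduli 5, 8, 9 are pairwise coprime; by CRT there is a unique solution modulo M = 5 · 8 · 9 = 360.
Solve pairwise, accumulating the modulus:
  Start with x ≡ 4 (mod 5).
  Combine with x ≡ 7 (mod 8): since gcd(5, 8) = 1, we get a unique residue mod 40.
    Write x = 4 + 5·t and substitute into x ≡ 7 (mod 8): 5·t ≡ 7 − 4 = 3 (mod 8).
    The inverse of 5 mod 8 is 5 (since 5·5 = 25 = 3·8 + 1), so t ≡ 5·3 = 15 ≡ 7 (mod 8).
    Then x = 4 + 5·7 = 39, valid modulo lcm(5, 8) = 40: x ≡ 39 (mod 40).
  Combine with x ≡ 8 (mod 9): since gcd(40, 9) = 1, we get a unique residue mod 360.
    Write x = 39 + 40·t and substitute into x ≡ 8 (mod 9): 40·t ≡ 8 − 39 = -31 (mod 9).
    Reduce coefficients mod 9: 4·t ≡ 5 (mod 9).
    The inverse of 4 mod 9 is 7 (since 4·7 = 28 = 3·9 + 1), so t ≡ 7·5 = 35 ≡ 8 (mod 9).
    Then x = 39 + 40·8 = 359, valid modulo lcm(40, 9) = 360: x ≡ 359 (mod 360).
Verify: 359 mod 5 = 4 ✓, 359 mod 8 = 7 ✓, 359 mod 9 = 8 ✓.

x ≡ 359 (mod 360).


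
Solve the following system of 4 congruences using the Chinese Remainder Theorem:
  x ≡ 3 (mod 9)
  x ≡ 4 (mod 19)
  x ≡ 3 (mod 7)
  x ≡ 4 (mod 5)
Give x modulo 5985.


Product of moduli M = 9 · 19 · 7 · 5 = 5985.
Merge one congruence at a time:
  Start: x ≡ 3 (mod 9).
  Combine with x ≡ 4 (mod 19); new modulus lcm = 171.
    Write x = 3 + 9·t and substitute into x ≡ 4 (mod 19): 9·t ≡ 4 − 3 = 1 (mod 19).
    The inverse of 9 mod 19 is 17 (since 9·17 = 153 = 8·19 + 1), so t ≡ 17·1 = 17 ≡ 17 (mod 19).
    Then x = 3 + 9·17 = 156, valid modulo lcm(9, 19) = 171: x ≡ 156 (mod 171).
  Combine with x ≡ 3 (mod 7); new modulus lcm = 1197.
    Write x = 156 + 171·t and substitute into x ≡ 3 (mod 7): 171·t ≡ 3 − 156 = -153 (mod 7).
    Reduce coefficients mod 7: 3·t ≡ 1 (mod 7).
    The inverse of 3 mod 7 is 5 (since 3·5 = 15 = 2·7 + 1), so t ≡ 5·1 = 5 ≡ 5 (mod 7).
    Then x = 156 + 171·5 = 1011, valid modulo lcm(171, 7) = 1197: x ≡ 1011 (mod 1197).
  Combine with x ≡ 4 (mod 5); new modulus lcm = 5985.
    Write x = 1011 + 1197·t and substitute into x ≡ 4 (mod 5): 1197·t ≡ 4 − 1011 = -1007 (mod 5).
    Reduce coefficients mod 5: 2·t ≡ 3 (mod 5).
    The inverse of 2 mod 5 is 3 (since 2·3 = 6 = 1·5 + 1), so t ≡ 3·3 = 9 ≡ 4 (mod 5).
    Then x = 1011 + 1197·4 = 5799, valid modulo lcm(1197, 5) = 5985: x ≡ 5799 (mod 5985).
Verify against each original: 5799 mod 9 = 3, 5799 mod 19 = 4, 5799 mod 7 = 3, 5799 mod 5 = 4.

x ≡ 5799 (mod 5985).


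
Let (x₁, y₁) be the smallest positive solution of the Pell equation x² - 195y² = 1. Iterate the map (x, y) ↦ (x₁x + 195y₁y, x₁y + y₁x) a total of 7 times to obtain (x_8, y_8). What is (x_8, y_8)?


Step 1: Find the fundamental solution (x₁, y₁) of x² - 195y² = 1.
  Expand √195 as a continued fraction. a₀ = ⌊√195⌋ = 13; iterate m_{k+1} = d_k·a_k − m_k, d_{k+1} = (195 − m_{k+1}²)/d_k, a_{k+1} = ⌊(a₀ + m_{k+1})/d_{k+1}⌋ (starting m₀ = 0, d₀ = 1), with convergents p_k = a_k·p_{k-1} + p_{k-2}, q_k = a_k·q_{k-1} + q_{k-2} (p₋₁ = 1, q₋₁ = 0):
  k = 0: a₀ = 13; p₀/q₀ = 13/1; p₀² − 195·q₀² = 169 − 195 = -26.
  k = 1: m = 13, d = 26, a = ⌊(13 + 13)/26⌋ = 1; p/q = (1·13 + 1)/(1·1 + 0) = 14/1; p² − 195·q² = 196 − 195 = 1.
  The first convergent with p² − 195·q² = 1 gives the fundamental solution (x₁, y₁) = (14, 1).
Step 2: Apply the recurrence (x_{n+1}, y_{n+1}) = (x₁x_n + 195y₁y_n, x₁y_n + y₁x_n) repeatedly.
  From (x_1, y_1) = (14, 1): x_2 = 14·14 + 195·1·1 = 391; y_2 = 14·1 + 1·14 = 28.
  From (x_2, y_2) = (391, 28): x_3 = 14·391 + 195·1·28 = 10934; y_3 = 14·28 + 1·391 = 783.
  From (x_3, y_3) = (10934, 783): x_4 = 14·10934 + 195·1·783 = 305761; y_4 = 14·783 + 1·10934 = 21896.
  From (x_4, y_4) = (305761, 21896): x_5 = 14·305761 + 195·1·21896 = 8550374; y_5 = 14·21896 + 1·305761 = 612305.
  From (x_5, y_5) = (8550374, 612305): x_6 = 14·8550374 + 195·1·612305 = 239104711; y_6 = 14·612305 + 1·8550374 = 17122644.
  From (x_6, y_6) = (239104711, 17122644): x_7 = 14·239104711 + 195·1·17122644 = 6686381534; y_7 = 14·17122644 + 1·239104711 = 478821727.
  From (x_7, y_7) = (6686381534, 478821727): x_8 = 14·6686381534 + 195·1·478821727 = 186979578241; y_8 = 14·478821727 + 1·6686381534 = 13389885712.
Step 3: Verify x_8² - 195·y_8² = 34961362679182240654081 - 34961362679182240654080 = 1 (should be 1). ✓

(x_1, y_1) = (14, 1); (x_8, y_8) = (186979578241, 13389885712).


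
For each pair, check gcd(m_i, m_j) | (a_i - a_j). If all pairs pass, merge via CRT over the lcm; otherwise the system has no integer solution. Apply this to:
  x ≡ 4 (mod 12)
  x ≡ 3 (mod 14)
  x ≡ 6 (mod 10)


Moduli 12, 14, 10 are not pairwise coprime, so CRT works modulo lcm(m_i) when all pairwise compatibility conditions hold.
Pairwise compatibility: gcd(m_i, m_j) must divide a_i - a_j for every pair.
Merge one congruence at a time:
  Start: x ≡ 4 (mod 12).
  Combine with x ≡ 3 (mod 14): gcd(12, 14) = 2, and 3 - 4 = -1 is NOT divisible by 2.
    ⇒ system is inconsistent (no integer solution).

No solution (the system is inconsistent).


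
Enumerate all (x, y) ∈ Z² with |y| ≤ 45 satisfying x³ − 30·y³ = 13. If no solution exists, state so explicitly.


The equation is x³ - 30y³ = 13. For fixed y, x³ = 30·y³ + 13, so a solution requires the RHS to be a perfect cube.
Strategy: iterate y from -45 to 45, compute RHS = 30·y³ + 13, and check whether it is a (positive or negative) perfect cube.
Check small values of y:
  y = 0: RHS = 13 is not a perfect cube.
  y = 1: RHS = 43 is not a perfect cube.
  y = -1: RHS = -17 is not a perfect cube.
  y = 2: RHS = 253 is not a perfect cube.
  y = -2: RHS = -227 is not a perfect cube.
  y = 3: RHS = 823 is not a perfect cube.
  y = -3: RHS = -797 is not a perfect cube.
Continuing the search up to |y| = 45 finds no solutions either.
No (x, y) in the scanned range satisfies the equation.

No integer solutions with |y| ≤ 45.


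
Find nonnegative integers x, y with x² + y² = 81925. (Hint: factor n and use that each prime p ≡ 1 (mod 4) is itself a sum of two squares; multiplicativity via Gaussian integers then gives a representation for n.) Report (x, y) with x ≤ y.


Step 1: Factor n = 81925 = 5^2 · 29 · 113.
Step 2: Check the mod-4 condition on each prime factor: 5 ≡ 1 (mod 4), exponent 2; 29 ≡ 1 (mod 4), exponent 1; 113 ≡ 1 (mod 4), exponent 1.
All primes ≡ 3 (mod 4) appear to even exponent (or don't appear), so by the two-squares theorem n IS expressible as a sum of two squares.
Step 3: Build a representation. Group n = k² · m with k = 5 and m = 29 · 113 = 3277 (a product of primes ≡ 1 (mod 4)); a representation of m scales to one of n via (k·x)² + (k·y)² = k²(x² + y²). Each prime p ≡ 1 (mod 4) is itself a sum of two squares; find a² by testing p − a² for a perfect square:
  29: 29 − 1² = 28, 29 − 2² = 25 = 5² ⇒ 29 = 2² + 5².
  113: 113 − 1² = 112, 113 − 2² = 109, 113 − 3² = 104, 113 − 4² = 97, 113 − 5² = 88, 113 − 6² = 77, 113 − 7² = 64 = 8² ⇒ 113 = 7² + 8².
  Combine using the Brahmagupta–Fibonacci identity (a² + b²)(c² + d²) = (ac − bd)² + (ad + bc)² = (ac + bd)² + (ad − bc)²:
  29 · 113 = 3277: from (2² + 5²)(7² + 8²), take (2·7 − 5·8, 2·8 + 5·7) = (14 − 40, 16 + 35) = (-26, 51); dropping signs (only squares matter) gives (26, 51); check 26² + 51² = 676 + 2601 = 3277 ✓.
  Scale by k = 5: (5·26, 5·51) = (130, 255).
Step 4: Order so x ≤ y and verify: 130² + 255² = 16900 + 65025 = 81925 = n. ✓

n = 81925 = 130² + 255² (one valid representation with x ≤ y).


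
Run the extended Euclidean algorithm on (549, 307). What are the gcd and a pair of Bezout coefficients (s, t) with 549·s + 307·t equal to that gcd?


Euclidean algorithm on (549, 307) — divide until remainder is 0:
  549 = 1 · 307 + 242
  307 = 1 · 242 + 65
  242 = 3 · 65 + 47
  65 = 1 · 47 + 18
  47 = 2 · 18 + 11
  18 = 1 · 11 + 7
  11 = 1 · 7 + 4
  7 = 1 · 4 + 3
  4 = 1 · 3 + 1
  3 = 3 · 1 + 0
gcd(549, 307) = 1.
Track Bezout coefficients alongside the remainders: start with r₀ = 549 = a·1 + b·0 (s = 1, t = 0) and r₁ = 307 = a·0 + b·1 (s = 0, t = 1); each new remainder r_{k+1} = r_{k-1} − q_k·r_k inherits s_{k+1} = s_{k-1} − q_k·s_k, t_{k+1} = t_{k-1} − q_k·t_k, so r_k = a·s_k + b·t_k at every step:
  q = 1: r = 242, s = 1 − 1·0 = 1, t = 0 − 1·1 = -1  (check: 549·1 + 307·(-1) = 242)
  q = 1: r = 65, s = 0 − 1·1 = -1, t = 1 − 1·(-1) = 2  (check: 549·(-1) + 307·2 = 65)
  q = 3: r = 47, s = 1 − 3·(-1) = 4, t = -1 − 3·2 = -7  (check: 549·4 + 307·(-7) = 47)
  q = 1: r = 18, s = -1 − 1·4 = -5, t = 2 − 1·(-7) = 9  (check: 549·(-5) + 307·9 = 18)
  q = 2: r = 11, s = 4 − 2·(-5) = 14, t = -7 − 2·9 = -25  (check: 549·14 + 307·(-25) = 11)
  q = 1: r = 7, s = -5 − 1·14 = -19, t = 9 − 1·(-25) = 34  (check: 549·(-19) + 307·34 = 7)
  q = 1: r = 4, s = 14 − 1·(-19) = 33, t = -25 − 1·34 = -59  (check: 549·33 + 307·(-59) = 4)
  q = 1: r = 3, s = -19 − 1·33 = -52, t = 34 − 1·(-59) = 93  (check: 549·(-52) + 307·93 = 3)
  q = 1: r = 1, s = 33 − 1·(-52) = 85, t = -59 − 1·93 = -152  (check: 549·85 + 307·(-152) = 1)
The row with r = 1 (the gcd) gives the Bezout coefficients s = 85, t = -152.
Result: 549 · (85) + 307 · (-152) = 1.

gcd(549, 307) = 1; s = 85, t = -152 (check: 549·85 + 307·(-152) = 1).


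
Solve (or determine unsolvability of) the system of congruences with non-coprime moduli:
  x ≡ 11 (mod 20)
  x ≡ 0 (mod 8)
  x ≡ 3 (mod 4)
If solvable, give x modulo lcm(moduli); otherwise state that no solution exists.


Moduli 20, 8, 4 are not pairwise coprime, so CRT works modulo lcm(m_i) when all pairwise compatibility conditions hold.
Pairwise compatibility: gcd(m_i, m_j) must divide a_i - a_j for every pair.
Merge one congruence at a time:
  Start: x ≡ 11 (mod 20).
  Combine with x ≡ 0 (mod 8): gcd(20, 8) = 4, and 0 - 11 = -11 is NOT divisible by 4.
    ⇒ system is inconsistent (no integer solution).

No solution (the system is inconsistent).


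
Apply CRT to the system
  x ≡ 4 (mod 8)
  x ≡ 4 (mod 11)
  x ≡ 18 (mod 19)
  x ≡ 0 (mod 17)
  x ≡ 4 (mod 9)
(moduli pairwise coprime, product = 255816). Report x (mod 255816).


Product of moduli M = 8 · 11 · 19 · 17 · 9 = 255816.
Merge one congruence at a time:
  Start: x ≡ 4 (mod 8).
  Combine with x ≡ 4 (mod 11); new modulus lcm = 88.
    Write x = 4 + 8·t and substitute into x ≡ 4 (mod 11): 8·t ≡ 4 − 4 = 0 (mod 11).
    The inverse of 8 mod 11 is 7 (since 8·7 = 56 = 5·11 + 1), so t ≡ 7·0 = 0 ≡ 0 (mod 11).
    Then x = 4 + 8·0 = 4, valid modulo lcm(8, 11) = 88: x ≡ 4 (mod 88).
  Combine with x ≡ 18 (mod 19); new modulus lcm = 1672.
    Write x = 4 + 88·t and substitute into x ≡ 18 (mod 19): 88·t ≡ 18 − 4 = 14 (mod 19).
    Reduce coefficients mod 19: 12·t ≡ 14 (mod 19).
    The inverse of 12 mod 19 is 8 (since 12·8 = 96 = 5·19 + 1), so t ≡ 8·14 = 112 ≡ 17 (mod 19).
    Then x = 4 + 88·17 = 1500, valid modulo lcm(88, 19) = 1672: x ≡ 1500 (mod 1672).
  Combine with x ≡ 0 (mod 17); new modulus lcm = 28424.
    Write x = 1500 + 1672·t and substitute into x ≡ 0 (mod 17): 1672·t ≡ 0 − 1500 = -1500 (mod 17).
    Reduce coefficients mod 17: 6·t ≡ 13 (mod 17).
    The inverse of 6 mod 17 is 3 (since 6·3 = 18 = 1·17 + 1), so t ≡ 3·13 = 39 ≡ 5 (mod 17).
    Then x = 1500 + 1672·5 = 9860, valid modulo lcm(1672, 17) = 28424: x ≡ 9860 (mod 28424).
  Combine with x ≡ 4 (mod 9); new modulus lcm = 255816.
    Write x = 9860 + 28424·t and substitute into x ≡ 4 (mod 9): 28424·t ≡ 4 − 9860 = -9856 (mod 9).
    Reduce coefficients mod 9: 2·t ≡ 8 (mod 9).
    The inverse of 2 mod 9 is 5 (since 2·5 = 10 = 1·9 + 1), so t ≡ 5·8 = 40 ≡ 4 (mod 9).
    Then x = 9860 + 28424·4 = 123556, valid modulo lcm(28424, 9) = 255816: x ≡ 123556 (mod 255816).
Verify against each original: 123556 mod 8 = 4, 123556 mod 11 = 4, 123556 mod 19 = 18, 123556 mod 17 = 0, 123556 mod 9 = 4.

x ≡ 123556 (mod 255816).


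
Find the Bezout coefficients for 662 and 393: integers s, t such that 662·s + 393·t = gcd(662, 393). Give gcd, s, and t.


Euclidean algorithm on (662, 393) — divide until remainder is 0:
  662 = 1 · 393 + 269
  393 = 1 · 269 + 124
  269 = 2 · 124 + 21
  124 = 5 · 21 + 19
  21 = 1 · 19 + 2
  19 = 9 · 2 + 1
  2 = 2 · 1 + 0
gcd(662, 393) = 1.
Track Bezout coefficients alongside the remainders: start with r₀ = 662 = a·1 + b·0 (s = 1, t = 0) and r₁ = 393 = a·0 + b·1 (s = 0, t = 1); each new remainder r_{k+1} = r_{k-1} − q_k·r_k inherits s_{k+1} = s_{k-1} − q_k·s_k, t_{k+1} = t_{k-1} − q_k·t_k, so r_k = a·s_k + b·t_k at every step:
  q = 1: r = 269, s = 1 − 1·0 = 1, t = 0 − 1·1 = -1  (check: 662·1 + 393·(-1) = 269)
  q = 1: r = 124, s = 0 − 1·1 = -1, t = 1 − 1·(-1) = 2  (check: 662·(-1) + 393·2 = 124)
  q = 2: r = 21, s = 1 − 2·(-1) = 3, t = -1 − 2·2 = -5  (check: 662·3 + 393·(-5) = 21)
  q = 5: r = 19, s = -1 − 5·3 = -16, t = 2 − 5·(-5) = 27  (check: 662·(-16) + 393·27 = 19)
  q = 1: r = 2, s = 3 − 1·(-16) = 19, t = -5 − 1·27 = -32  (check: 662·19 + 393·(-32) = 2)
  q = 9: r = 1, s = -16 − 9·19 = -187, t = 27 − 9·(-32) = 315  (check: 662·(-187) + 393·315 = 1)
The row with r = 1 (the gcd) gives the Bezout coefficients s = -187, t = 315.
Result: 662 · (-187) + 393 · (315) = 1.

gcd(662, 393) = 1; s = -187, t = 315 (check: 662·(-187) + 393·315 = 1).


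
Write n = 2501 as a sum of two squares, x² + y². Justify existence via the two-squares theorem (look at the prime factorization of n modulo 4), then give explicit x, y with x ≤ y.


Step 1: Factor n = 2501 = 41 · 61.
Step 2: Check the mod-4 condition on each prime factor: 41 ≡ 1 (mod 4), exponent 1; 61 ≡ 1 (mod 4), exponent 1.
All primes ≡ 3 (mod 4) appear to even exponent (or don't appear), so by the two-squares theorem n IS expressible as a sum of two squares.
Step 3: Build a representation. Here n = 41 · 61 is a product of primes ≡ 1 (mod 4). Each prime p ≡ 1 (mod 4) is itself a sum of two squares; find a² by testing p − a² for a perfect square:
  41: 41 − 1² = 40, 41 − 2² = 37, 41 − 3² = 32, 41 − 4² = 25 = 5² ⇒ 41 = 4² + 5².
  61: 61 − 1² = 60, 61 − 2² = 57, 61 − 3² = 52, 61 − 4² = 45, 61 − 5² = 36 = 6² ⇒ 61 = 5² + 6².
  Combine using the Brahmagupta–Fibonacci identity (a² + b²)(c² + d²) = (ac − bd)² + (ad + bc)² = (ac + bd)² + (ad − bc)²:
  41 · 61 = 2501: from (4² + 5²)(5² + 6²), take (4·5 − 5·6, 4·6 + 5·5) = (20 − 30, 24 + 25) = (-10, 49); dropping signs (only squares matter) gives (10, 49); check 10² + 49² = 100 + 2401 = 2501 ✓.
Step 4: Order so x ≤ y and verify: 10² + 49² = 100 + 2401 = 2501 = n. ✓

n = 2501 = 10² + 49² (one valid representation with x ≤ y).


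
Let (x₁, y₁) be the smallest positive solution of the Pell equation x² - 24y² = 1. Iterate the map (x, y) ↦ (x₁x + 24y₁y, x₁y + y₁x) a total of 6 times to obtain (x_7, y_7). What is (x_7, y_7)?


Step 1: Find the fundamental solution (x₁, y₁) of x² - 24y² = 1.
  Expand √24 as a continued fraction. a₀ = ⌊√24⌋ = 4; iterate m_{k+1} = d_k·a_k − m_k, d_{k+1} = (24 − m_{k+1}²)/d_k, a_{k+1} = ⌊(a₀ + m_{k+1})/d_{k+1}⌋ (starting m₀ = 0, d₀ = 1), with convergents p_k = a_k·p_{k-1} + p_{k-2}, q_k = a_k·q_{k-1} + q_{k-2} (p₋₁ = 1, q₋₁ = 0):
  k = 0: a₀ = 4; p₀/q₀ = 4/1; p₀² − 24·q₀² = 16 − 24 = -8.
  k = 1: m = 4, d = 8, a = ⌊(4 + 4)/8⌋ = 1; p/q = (1·4 + 1)/(1·1 + 0) = 5/1; p² − 24·q² = 25 − 24 = 1.
  The first convergent with p² − 24·q² = 1 gives the fundamental solution (x₁, y₁) = (5, 1).
Step 2: Apply the recurrence (x_{n+1}, y_{n+1}) = (x₁x_n + 24y₁y_n, x₁y_n + y₁x_n) repeatedly.
  From (x_1, y_1) = (5, 1): x_2 = 5·5 + 24·1·1 = 49; y_2 = 5·1 + 1·5 = 10.
  From (x_2, y_2) = (49, 10): x_3 = 5·49 + 24·1·10 = 485; y_3 = 5·10 + 1·49 = 99.
  From (x_3, y_3) = (485, 99): x_4 = 5·485 + 24·1·99 = 4801; y_4 = 5·99 + 1·485 = 980.
  From (x_4, y_4) = (4801, 980): x_5 = 5·4801 + 24·1·980 = 47525; y_5 = 5·980 + 1·4801 = 9701.
  From (x_5, y_5) = (47525, 9701): x_6 = 5·47525 + 24·1·9701 = 470449; y_6 = 5·9701 + 1·47525 = 96030.
  From (x_6, y_6) = (470449, 96030): x_7 = 5·470449 + 24·1·96030 = 4656965; y_7 = 5·96030 + 1·470449 = 950599.
Step 3: Verify x_7² - 24·y_7² = 21687323011225 - 21687323011224 = 1 (should be 1). ✓

(x_1, y_1) = (5, 1); (x_7, y_7) = (4656965, 950599).


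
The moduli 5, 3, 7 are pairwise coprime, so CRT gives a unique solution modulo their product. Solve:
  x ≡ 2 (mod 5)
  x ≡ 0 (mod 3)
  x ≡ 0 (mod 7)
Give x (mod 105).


Moduli 5, 3, 7 are pairwise coprime; by CRT there is a unique solution modulo M = 5 · 3 · 7 = 105.
Solve pairwise, accumulating the modulus:
  Start with x ≡ 2 (mod 5).
  Combine with x ≡ 0 (mod 3): since gcd(5, 3) = 1, we get a unique residue mod 15.
    Write x = 2 + 5·t and substitute into x ≡ 0 (mod 3): 5·t ≡ 0 − 2 = -2 (mod 3).
    Reduce coefficients mod 3: 2·t ≡ 1 (mod 3).
    The inverse of 2 mod 3 is 2 (since 2·2 = 4 = 1·3 + 1), so t ≡ 2·1 = 2 ≡ 2 (mod 3).
    Then x = 2 + 5·2 = 12, valid modulo lcm(5, 3) = 15: x ≡ 12 (mod 15).
  Combine with x ≡ 0 (mod 7): since gcd(15, 7) = 1, we get a unique residue mod 105.
    Write x = 12 + 15·t and substitute into x ≡ 0 (mod 7): 15·t ≡ 0 − 12 = -12 (mod 7).
    Reduce coefficients mod 7: 1·t ≡ 2 (mod 7).
    So t ≡ 2 (mod 7).
    Then x = 12 + 15·2 = 42, valid modulo lcm(15, 7) = 105: x ≡ 42 (mod 105).
Verify: 42 mod 5 = 2 ✓, 42 mod 3 = 0 ✓, 42 mod 7 = 0 ✓.

x ≡ 42 (mod 105).


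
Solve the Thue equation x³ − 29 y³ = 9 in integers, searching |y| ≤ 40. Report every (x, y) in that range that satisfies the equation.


The equation is x³ - 29y³ = 9. For fixed y, x³ = 29·y³ + 9, so a solution requires the RHS to be a perfect cube.
Strategy: iterate y from -40 to 40, compute RHS = 29·y³ + 9, and check whether it is a (positive or negative) perfect cube.
Check small values of y:
  y = 0: RHS = 9 is not a perfect cube.
  y = 1: RHS = 38 is not a perfect cube.
  y = -1: RHS = -20 is not a perfect cube.
  y = 2: RHS = 241 is not a perfect cube.
  y = -2: RHS = -223 is not a perfect cube.
  y = 3: RHS = 792 is not a perfect cube.
  y = -3: RHS = -774 is not a perfect cube.
Continuing the search up to |y| = 40 finds no solutions either.
No (x, y) in the scanned range satisfies the equation.

No integer solutions with |y| ≤ 40.


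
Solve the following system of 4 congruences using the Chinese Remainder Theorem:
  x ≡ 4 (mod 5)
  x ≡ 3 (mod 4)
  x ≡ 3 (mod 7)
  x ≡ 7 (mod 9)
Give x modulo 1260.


Product of moduli M = 5 · 4 · 7 · 9 = 1260.
Merge one congruence at a time:
  Start: x ≡ 4 (mod 5).
  Combine with x ≡ 3 (mod 4); new modulus lcm = 20.
    Write x = 4 + 5·t and substitute into x ≡ 3 (mod 4): 5·t ≡ 3 − 4 = -1 (mod 4).
    Reduce coefficients mod 4: 1·t ≡ 3 (mod 4).
    So t ≡ 3 (mod 4).
    Then x = 4 + 5·3 = 19, valid modulo lcm(5, 4) = 20: x ≡ 19 (mod 20).
  Combine with x ≡ 3 (mod 7); new modulus lcm = 140.
    Write x = 19 + 20·t and substitute into x ≡ 3 (mod 7): 20·t ≡ 3 − 19 = -16 (mod 7).
    Reduce coefficients mod 7: 6·t ≡ 5 (mod 7).
    The inverse of 6 mod 7 is 6 (since 6·6 = 36 = 5·7 + 1), so t ≡ 6·5 = 30 ≡ 2 (mod 7).
    Then x = 19 + 20·2 = 59, valid modulo lcm(20, 7) = 140: x ≡ 59 (mod 140).
  Combine with x ≡ 7 (mod 9); new modulus lcm = 1260.
    Write x = 59 + 140·t and substitute into x ≡ 7 (mod 9): 140·t ≡ 7 − 59 = -52 (mod 9).
    Reduce coefficients mod 9: 5·t ≡ 2 (mod 9).
    The inverse of 5 mod 9 is 2 (since 5·2 = 10 = 1·9 + 1), so t ≡ 2·2 = 4 ≡ 4 (mod 9).
    Then x = 59 + 140·4 = 619, valid modulo lcm(140, 9) = 1260: x ≡ 619 (mod 1260).
Verify against each original: 619 mod 5 = 4, 619 mod 4 = 3, 619 mod 7 = 3, 619 mod 9 = 7.

x ≡ 619 (mod 1260).
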